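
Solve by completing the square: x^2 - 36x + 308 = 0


Start: x^2 - 36x + 308 = 0
Move constant: x^2 - 36x = -308
Half of -36 is -18, squared is 324
Add 324 to both sides: x^2 - 36x + 324 = 16
(x - 18)^2 = 16
x - 18 = ±4
x = 18 + 4 = 22 or x = 18 - 4 = 14

x = 14, x = 22


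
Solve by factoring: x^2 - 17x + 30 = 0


We need two numbers that multiply to 30 and add to -17.
Those numbers are -2 and -15 (since (-2) * (-15) = 30 and (-2) + (-15) = -17).
So x^2 - 17x + 30 = (x - 2)(x - 15) = 0
Setting each factor to zero: x = 2 or x = 15

x = 2, x = 15


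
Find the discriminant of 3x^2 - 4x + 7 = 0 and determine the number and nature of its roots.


For ax^2 + bx + c = 0, discriminant D = b^2 - 4ac
Here a = 3, b = -4, c = 7
D = (-4)^2 - 4(3)(7) = 16 - 84 = -68

D = -68 < 0
The equation has no real roots (2 complex conjugate roots).

Discriminant = -68, no real roots (2 complex conjugate roots)


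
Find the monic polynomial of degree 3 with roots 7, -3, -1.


A monic polynomial with roots 7, -3, -1 is:
p(x) = (x - 7)(x + 3)(x + 1)
After multiplying by (x - 7): x - 7
After multiplying by (x + 3): x^2 - 4x - 21
After multiplying by (x + 1): x^3 - 3x^2 - 25x - 21

x^3 - 3x^2 - 25x - 21


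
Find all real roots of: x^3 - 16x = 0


The constant term is 0, so x = 0 is a root. Factor out x:
  x(x^2 - 16) = 0
Solve the quadratic x^2 - 16 = 0: discriminant = 0^2 - 4(1)(-16) = 0 + 64 = 64.
sqrt(64) = 8, so x = (0 ± 8)/2: x = 4 or x = -4.

x = -4, x = 0, x = 4


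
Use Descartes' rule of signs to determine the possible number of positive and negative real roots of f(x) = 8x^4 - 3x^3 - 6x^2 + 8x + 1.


Descartes' rule of signs:

For positive roots, count sign changes in f(x) = 8x^4 - 3x^3 - 6x^2 + 8x + 1:
Signs of coefficients: +, -, -, +, +
Number of sign changes: 2
Possible positive real roots: 2, 0

For negative roots, examine f(-x) = 8x^4 + 3x^3 - 6x^2 - 8x + 1:
Signs of coefficients: +, +, -, -, +
Number of sign changes: 2
Possible negative real roots: 2, 0

Positive roots: 2 or 0; Negative roots: 2 or 0


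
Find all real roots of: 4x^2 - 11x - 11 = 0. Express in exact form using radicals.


Using the quadratic formula: x = (-b ± sqrt(b^2 - 4ac)) / (2a)
Here a = 4, b = -11, c = -11
Discriminant = b^2 - 4ac = (-11)^2 - 4(4)(-11) = 121 + 176 = 297
Since discriminant = 297 > 0, there are two real roots.
x = (11 ± 3*sqrt(33)) / 8
Numerically: x ≈ 3.5292 or x ≈ -0.7792

x = (11 + 3*sqrt(33)) / 8 or x = (11 - 3*sqrt(33)) / 8


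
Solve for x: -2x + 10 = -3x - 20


Starting with: -2x + 10 = -3x - 20
Move all x terms to left: (-2 + 3)x = -20 - 10
Simplify: x = -30
Divide both sides by 1: x = -30

x = -30


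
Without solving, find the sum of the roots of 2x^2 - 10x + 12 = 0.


By Vieta's formulas for ax^2 + bx + c = 0:
  Sum of roots = -b/a
  Product of roots = c/a

Here a = 2, b = -10, c = 12
Sum = -(-10)/2 = 5
Product = 12/2 = 6

Sum = 5


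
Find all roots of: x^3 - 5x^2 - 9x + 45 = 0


Let p(x) = x^3 - 5x^2 - 9x + 45. By the rational root theorem (leading coefficient 1), any rational root is an integer divisor of 45: try ±1, ±2, ... in turn.
Test x = 1: value = 32 ≠ 0.
Test x = -1: value = 48 ≠ 0.
Test x = 3: value = 0 ✓, so (x - 3) is a factor.
Synthetic division by (x - 3): bring down 1; 1(3) - 5 = -2; (-2)(3) - 9 = -15; (-15)(3) + 45 = 0 → quotient x^2 - 2x - 15, remainder 0.
Solve the quadratic x^2 - 2x - 15 = 0: discriminant = (-2)^2 - 4(1)(-15) = 4 + 60 = 64.
sqrt(64) = 8, so x = (2 ± 8)/2: x = 5 or x = -3.
Collecting all roots found:

x = -3, x = 3, x = 5


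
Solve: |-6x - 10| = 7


An absolute value equation |expr| = 7 gives two cases:
Case 1: -6x - 10 = 7
  -6x = 17, so x = -17/6
Case 2: -6x - 10 = -7
  -6x = 3, so x = -1/2

x = -17/6, x = -1/2


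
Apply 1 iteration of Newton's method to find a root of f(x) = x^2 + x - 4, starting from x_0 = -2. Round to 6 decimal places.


Newton's method: x_(n+1) = x_n - f(x_n)/f'(x_n)
f(x) = x^2 + x - 4
f'(x) = 2x + 1

Iteration 1:
  f(-2.000000) = -2.000000
  f'(-2.000000) = -3.000000
  x_1 = -2.000000 - (-2.000000)/(-3.000000) = -2.666667

x_1 = -2.666667


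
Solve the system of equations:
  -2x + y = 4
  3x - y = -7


Using Cramer's rule:
Determinant D = (-2)(-1) - (3)(1) = 2 - 3 = -1
Dx = (4)(-1) - (-7)(1) = -4 + 7 = 3
Dy = (-2)(-7) - (3)(4) = 14 - 12 = 2
x = Dx/D = 3/-1 = -3
y = Dy/D = 2/-1 = -2

x = -3, y = -2


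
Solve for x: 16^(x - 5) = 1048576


Express both sides with the same base.
1048576 = 16^5
Since the bases match, equate exponents: x - 5 = 5
So x = 5 - (-5) = 10

x = 10


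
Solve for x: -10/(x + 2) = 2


Multiply both sides by (x + 2): -10 = 2(x + 2)
Distribute: -10 = 2x + 4
2x = -10 - 4 = -14
x = -7

x = -7


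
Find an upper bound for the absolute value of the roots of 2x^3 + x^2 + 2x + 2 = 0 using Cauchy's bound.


Cauchy's bound: all roots r satisfy |r| <= 1 + max(|a_i/a_n|) for i = 0,...,n-1
where a_n is the leading coefficient.

Coefficients: [2, 1, 2, 2]
Leading coefficient a_n = 2
Ratios |a_i/a_n|: 1/2, 1, 1
Maximum ratio: 1
Cauchy's bound: |r| <= 1 + 1 = 2

Upper bound = 2


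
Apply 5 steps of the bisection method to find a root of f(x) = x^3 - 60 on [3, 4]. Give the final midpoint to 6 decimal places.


f(x) = x^3 - 60
f(3) = -33 < 0
f(4) = 4 > 0

Step 1: midpoint = (3.000000 + 4.000000)/2 = 3.500000
  f(3.500000) = -17.125000
  f(mid) < 0, so root is in [3.500000, 4.000000]

Step 2: midpoint = (3.500000 + 4.000000)/2 = 3.750000
  f(3.750000) = -7.265625
  f(mid) < 0, so root is in [3.750000, 4.000000]

Step 3: midpoint = (3.750000 + 4.000000)/2 = 3.875000
  f(3.875000) = -1.814453
  f(mid) < 0, so root is in [3.875000, 4.000000]

Step 4: midpoint = (3.875000 + 4.000000)/2 = 3.937500
  f(3.937500) = 1.046631
  f(mid) > 0, so root is in [3.875000, 3.937500]

Step 5: midpoint = (3.875000 + 3.937500)/2 = 3.906250
  f(3.906250) = -0.395355
  f(mid) < 0, so root is in [3.906250, 3.937500]

midpoint = 3.906250


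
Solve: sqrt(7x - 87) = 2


Square both sides: 7x - 87 = 2^2 = 4
7x = 4 + 87 = 91
x = 13
Check: sqrt(7*13 - 87) = sqrt(4) = 2 ✓

x = 13


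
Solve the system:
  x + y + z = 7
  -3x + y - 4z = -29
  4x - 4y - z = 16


Using Cramer's rule. Expand each determinant along the first row.
D  = 1*[1*(-1) - (-4)*(-4)] - 1*[(-3)*(-1) - (-4)*4] + 1*[(-3)*(-4) - 1*4]
  = 1*(-17) - 1*(19) + 1*(8) = -28
Dx = 7*[1*(-1) - (-4)*(-4)] - 1*[(-29)*(-1) - (-4)*16] + 1*[(-29)*(-4) - 1*16]
  = 7*(-17) - 1*(93) + 1*(100) = -112
Dy = 1*[(-29)*(-1) - (-4)*16] - 7*[(-3)*(-1) - (-4)*4] + 1*[(-3)*16 - (-29)*4]
  = 1*(93) - 7*(19) + 1*(68) = 28
Dz = 1*[1*16 - (-29)*(-4)] - 1*[(-3)*16 - (-29)*4] + 7*[(-3)*(-4) - 1*4]
  = 1*(-100) - 1*(68) + 7*(8) = -112
x = Dx/D = -112/-28 = 4, y = Dy/D = 28/-28 = -1, z = Dz/D = -112/-28 = 4
Check eq1: (1)(4) + (1)(-1) + (1)(4) = 7 = 7 ✓
Check eq2: (-3)(4) + (1)(-1) + (-4)(4) = -29 = -29 ✓
Check eq3: (4)(4) + (-4)(-1) + (-1)(4) = 16 = 16 ✓

x = 4, y = -1, z = 4


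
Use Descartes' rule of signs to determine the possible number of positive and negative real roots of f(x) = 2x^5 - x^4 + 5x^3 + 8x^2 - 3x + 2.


Descartes' rule of signs:

For positive roots, count sign changes in f(x) = 2x^5 - x^4 + 5x^3 + 8x^2 - 3x + 2:
Signs of coefficients: +, -, +, +, -, +
Number of sign changes: 4
Possible positive real roots: 4, 2, 0

For negative roots, examine f(-x) = -2x^5 - x^4 - 5x^3 + 8x^2 + 3x + 2:
Signs of coefficients: -, -, -, +, +, +
Number of sign changes: 1
Possible negative real roots: 1

Positive roots: 4 or 2 or 0; Negative roots: 1


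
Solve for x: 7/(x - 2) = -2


Multiply both sides by (x - 2): 7 = -2(x - 2)
Distribute: 7 = -2x + 4
-2x = 7 - 4 = 3
x = -3/2

x = -3/2


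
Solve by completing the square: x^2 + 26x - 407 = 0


Start: x^2 + 26x - 407 = 0
Move constant: x^2 + 26x = 407
Half of 26 is 13, squared is 169
Add 169 to both sides: x^2 + 26x + 169 = 576
(x + 13)^2 = 576
x + 13 = ±24
x = -13 + 24 = 11 or x = -13 - 24 = -37

x = -37, x = 11


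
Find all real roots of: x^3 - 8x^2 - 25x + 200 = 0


Let p(x) = x^3 - 8x^2 - 25x + 200. By the rational root theorem (leading coefficient 1), any rational root is an integer divisor of 200: try ±1, ±2, ... in turn.
Test x = 1: value = 168 ≠ 0.
Test x = -1: value = 216 ≠ 0.
Test x = 2: value = 126 ≠ 0.
Test x = -2: value = 210 ≠ 0.
Test x = 4: value = 36 ≠ 0.
Test x = -4: value = 108 ≠ 0.
Test x = 5: value = 0 ✓, so (x - 5) is a factor.
Synthetic division by (x - 5): bring down 1; 1(5) - 8 = -3; (-3)(5) - 25 = -40; (-40)(5) + 200 = 0 → quotient x^2 - 3x - 40, remainder 0.
Solve the quadratic x^2 - 3x - 40 = 0: discriminant = (-3)^2 - 4(1)(-40) = 9 + 160 = 169.
sqrt(169) = 13, so x = (3 ± 13)/2: x = 8 or x = -5.

x = -5, x = 5, x = 8


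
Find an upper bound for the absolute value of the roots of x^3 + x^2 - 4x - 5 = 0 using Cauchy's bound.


Cauchy's bound: all roots r satisfy |r| <= 1 + max(|a_i/a_n|) for i = 0,...,n-1
where a_n is the leading coefficient.

Coefficients: [1, 1, -4, -5]
Leading coefficient a_n = 1
Ratios |a_i/a_n|: 1, 4, 5
Maximum ratio: 5
Cauchy's bound: |r| <= 1 + 5 = 6

Upper bound = 6


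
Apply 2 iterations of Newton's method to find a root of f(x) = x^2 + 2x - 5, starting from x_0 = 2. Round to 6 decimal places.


Newton's method: x_(n+1) = x_n - f(x_n)/f'(x_n)
f(x) = x^2 + 2x - 5
f'(x) = 2x + 2

Iteration 1:
  f(2.000000) = 3.000000
  f'(2.000000) = 6.000000
  x_1 = 2.000000 - (3.000000)/(6.000000) = 1.500000

Iteration 2:
  f(1.500000) = 0.250000
  f'(1.500000) = 5.000000
  x_2 = 1.500000 - (0.250000)/(5.000000) = 1.450000

x_2 = 1.450000


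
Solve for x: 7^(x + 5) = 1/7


Express both sides with the same base.
1/7 = 7^(-1)
Since the bases match, equate exponents: x + 5 = -1
So x = -1 - (5) = -6

x = -6


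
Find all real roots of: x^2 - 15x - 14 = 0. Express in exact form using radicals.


Using the quadratic formula: x = (-b ± sqrt(b^2 - 4ac)) / (2a)
Here a = 1, b = -15, c = -14
Discriminant = b^2 - 4ac = (-15)^2 - 4(1)(-14) = 225 + 56 = 281
Since discriminant = 281 > 0, there are two real roots.
x = (15 ± sqrt(281)) / 2
Numerically: x ≈ 15.8815 or x ≈ -0.8815

x = (15 + sqrt(281)) / 2 or x = (15 - sqrt(281)) / 2


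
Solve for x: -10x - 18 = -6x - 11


Starting with: -10x - 18 = -6x - 11
Move all x terms to left: (-10 + 6)x = -11 + 18
Simplify: -4x = 7
Divide both sides by -4: x = -7/4

x = -7/4


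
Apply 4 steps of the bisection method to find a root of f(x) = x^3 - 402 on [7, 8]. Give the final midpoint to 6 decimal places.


f(x) = x^3 - 402
f(7) = -59 < 0
f(8) = 110 > 0

Step 1: midpoint = (7.000000 + 8.000000)/2 = 7.500000
  f(7.500000) = 19.875000
  f(mid) > 0, so root is in [7.000000, 7.500000]

Step 2: midpoint = (7.000000 + 7.500000)/2 = 7.250000
  f(7.250000) = -20.921875
  f(mid) < 0, so root is in [7.250000, 7.500000]

Step 3: midpoint = (7.250000 + 7.500000)/2 = 7.375000
  f(7.375000) = -0.869141
  f(mid) < 0, so root is in [7.375000, 7.500000]

Step 4: midpoint = (7.375000 + 7.500000)/2 = 7.437500
  f(7.437500) = 9.415771
  f(mid) > 0, so root is in [7.375000, 7.437500]

midpoint = 7.437500


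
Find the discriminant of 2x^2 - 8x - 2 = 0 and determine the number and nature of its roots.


For ax^2 + bx + c = 0, discriminant D = b^2 - 4ac
Here a = 2, b = -8, c = -2
D = (-8)^2 - 4(2)(-2) = 64 + 16 = 80

D = 80 > 0 but not a perfect square
The equation has 2 distinct real irrational roots.

Discriminant = 80, 2 distinct real irrational roots


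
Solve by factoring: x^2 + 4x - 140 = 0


We need two numbers that multiply to -140 and add to 4.
Those numbers are 14 and -10 (since 14 * (-10) = -140 and 14 + (-10) = 4).
So x^2 + 4x - 140 = (x + 14)(x - 10) = 0
Setting each factor to zero: x = -14 or x = 10

x = -14, x = 10


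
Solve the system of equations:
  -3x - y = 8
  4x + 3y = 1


Using Cramer's rule:
Determinant D = (-3)(3) - (4)(-1) = -9 + 4 = -5
Dx = (8)(3) - (1)(-1) = 24 + 1 = 25
Dy = (-3)(1) - (4)(8) = -3 - 32 = -35
x = Dx/D = 25/-5 = -5
y = Dy/D = -35/-5 = 7

x = -5, y = 7


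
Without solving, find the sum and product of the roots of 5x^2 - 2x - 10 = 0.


By Vieta's formulas for ax^2 + bx + c = 0:
  Sum of roots = -b/a
  Product of roots = c/a

Here a = 5, b = -2, c = -10
Sum = -(-2)/5 = 2/5
Product = -10/5 = -2

Sum = 2/5, Product = -2


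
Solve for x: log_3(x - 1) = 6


Convert to exponential form: x - 1 = 3^6 = 729
x = 729 + 1 = 730
Check: log_3(730 - 1) = log_3(729) = log_3(729) = 6 ✓

x = 730


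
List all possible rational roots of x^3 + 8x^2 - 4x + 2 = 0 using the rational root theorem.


Rational root theorem: possible roots are ±p/q where:
  p divides the constant term (2): p ∈ {1, 2}
  q divides the leading coefficient (1): q ∈ {1}

All possible rational roots: -2, -1, 1, 2

-2, -1, 1, 2


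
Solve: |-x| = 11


An absolute value equation |expr| = 11 gives two cases:
Case 1: -x = 11
  -x = 11, so x = -11
Case 2: -x = -11
  -x = -11, so x = 11

x = -11, x = 11


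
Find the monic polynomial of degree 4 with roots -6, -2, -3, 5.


A monic polynomial with roots -6, -2, -3, 5 is:
p(x) = (x + 6)(x + 2)(x + 3)(x - 5)
After multiplying by (x + 6): x + 6
After multiplying by (x + 2): x^2 + 8x + 12
After multiplying by (x + 3): x^3 + 11x^2 + 36x + 36
After multiplying by (x - 5): x^4 + 6x^3 - 19x^2 - 144x - 180

x^4 + 6x^3 - 19x^2 - 144x - 180


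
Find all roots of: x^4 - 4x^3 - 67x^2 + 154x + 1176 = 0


Let p(x) = x^4 - 4x^3 - 67x^2 + 154x + 1176. By the rational root theorem (leading coefficient 1), any rational root is an integer divisor of 1176: try ±1, ±2, ... in turn.
Test x = 1: value = 1260 ≠ 0.
Test x = -1: value = 960 ≠ 0.
Test x = 2: value = 1200 ≠ 0.
Test x = -2: value = 648 ≠ 0.
Test x = 3: value = 1008 ≠ 0.
Test x = -3: value = 300 ≠ 0.
Test x = 4: value = 720 ≠ 0.
Test x = -4: value = 0 ✓, so (x + 4) is a factor.
Synthetic division by (x + 4): bring down 1; 1(-4) - 4 = -8; (-8)(-4) - 67 = -35; (-35)(-4) + 154 = 294; 294(-4) + 1176 = 0 → quotient x^3 - 8x^2 - 35x + 294, remainder 0.
Continue with the quotient x^3 - 8x^2 - 35x + 294 (candidates must divide 294).
Test x = 6: value = 12 ≠ 0.
Test x = -6: value = 0 ✓, so (x + 6) is a factor.
Synthetic division by (x + 6): bring down 1; 1(-6) - 8 = -14; (-14)(-6) - 35 = 49; 49(-6) + 294 = 0 → quotient x^2 - 14x + 49, remainder 0.
Solve the quadratic x^2 - 14x + 49 = 0: discriminant = (-14)^2 - 4(1)(49) = 196 - 196 = 0.
Discriminant = 0, so a double root: x = 14/2 = 7.
Collecting all roots found:

x = -6, x = -4, x = 7 (multiplicity 2)


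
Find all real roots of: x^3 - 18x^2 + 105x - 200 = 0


Let p(x) = x^3 - 18x^2 + 105x - 200. By the rational root theorem (leading coefficient 1), any rational root is an integer divisor of 200: try ±1, ±2, ... in turn.
Test x = 1: value = -112 ≠ 0.
Test x = -1: value = -324 ≠ 0.
Test x = 2: value = -54 ≠ 0.
Test x = -2: value = -490 ≠ 0.
Test x = 4: value = -4 ≠ 0.
Test x = -4: value = -972 ≠ 0.
Test x = 5: value = 0 ✓, so (x - 5) is a factor.
Synthetic division by (x - 5): bring down 1; 1(5) - 18 = -13; (-13)(5) + 105 = 40; 40(5) - 200 = 0 → quotient x^2 - 13x + 40, remainder 0.
Solve the quadratic x^2 - 13x + 40 = 0: discriminant = (-13)^2 - 4(1)(40) = 169 - 160 = 9.
sqrt(9) = 3, so x = (13 ± 3)/2: x = 8 or x = 5.

x = 5 (multiplicity 2), x = 8


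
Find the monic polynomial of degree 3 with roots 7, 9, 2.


A monic polynomial with roots 7, 9, 2 is:
p(x) = (x - 7)(x - 9)(x - 2)
After multiplying by (x - 7): x - 7
After multiplying by (x - 9): x^2 - 16x + 63
After multiplying by (x - 2): x^3 - 18x^2 + 95x - 126

x^3 - 18x^2 + 95x - 126


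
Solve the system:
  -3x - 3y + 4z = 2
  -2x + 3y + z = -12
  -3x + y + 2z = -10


Using Cramer's rule. Expand each determinant along the first row.
D  = (-3)*[3*2 - 1*1] - (-3)*[(-2)*2 - 1*(-3)] + 4*[(-2)*1 - 3*(-3)]
  = (-3)*(5) - (-3)*(-1) + 4*(7) = 10
Dx = 2*[3*2 - 1*1] - (-3)*[(-12)*2 - 1*(-10)] + 4*[(-12)*1 - 3*(-10)]
  = 2*(5) - (-3)*(-14) + 4*(18) = 40
Dy = (-3)*[(-12)*2 - 1*(-10)] - 2*[(-2)*2 - 1*(-3)] + 4*[(-2)*(-10) - (-12)*(-3)]
  = (-3)*(-14) - 2*(-1) + 4*(-16) = -20
Dz = (-3)*[3*(-10) - (-12)*1] - (-3)*[(-2)*(-10) - (-12)*(-3)] + 2*[(-2)*1 - 3*(-3)]
  = (-3)*(-18) - (-3)*(-16) + 2*(7) = 20
x = Dx/D = 40/10 = 4, y = Dy/D = -20/10 = -2, z = Dz/D = 20/10 = 2
Check eq1: (-3)(4) + (-3)(-2) + (4)(2) = 2 = 2 ✓
Check eq2: (-2)(4) + (3)(-2) + (1)(2) = -12 = -12 ✓
Check eq3: (-3)(4) + (1)(-2) + (2)(2) = -10 = -10 ✓

x = 4, y = -2, z = 2


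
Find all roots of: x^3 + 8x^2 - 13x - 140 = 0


Let p(x) = x^3 + 8x^2 - 13x - 140. By the rational root theorem (leading coefficient 1), any rational root is an integer divisor of 140: try ±1, ±2, ... in turn.
Test x = 1: value = -144 ≠ 0.
Test x = -1: value = -120 ≠ 0.
Test x = 2: value = -126 ≠ 0.
Test x = -2: value = -90 ≠ 0.
Test x = 4: value = 0 ✓, so (x - 4) is a factor.
Synthetic division by (x - 4): bring down 1; 1(4) + 8 = 12; 12(4) - 13 = 35; 35(4) - 140 = 0 → quotient x^2 + 12x + 35, remainder 0.
Solve the quadratic x^2 + 12x + 35 = 0: discriminant = 12^2 - 4(1)(35) = 144 - 140 = 4.
sqrt(4) = 2, so x = (-12 ± 2)/2: x = -5 or x = -7.
Collecting all roots found:

x = -7, x = -5, x = 4


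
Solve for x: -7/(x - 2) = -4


Multiply both sides by (x - 2): -7 = -4(x - 2)
Distribute: -7 = -4x + 8
-4x = -7 - 8 = -15
x = 15/4

x = 15/4


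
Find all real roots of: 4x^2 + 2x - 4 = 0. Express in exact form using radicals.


Using the quadratic formula: x = (-b ± sqrt(b^2 - 4ac)) / (2a)
Here a = 4, b = 2, c = -4
Discriminant = b^2 - 4ac = 2^2 - 4(4)(-4) = 4 + 64 = 68
Since discriminant = 68 > 0, there are two real roots.
x = (-2 ± 2*sqrt(17)) / 8
Simplifying: x = (-1 ± sqrt(17)) / 4
Numerically: x ≈ 0.7808 or x ≈ -1.2808

x = (-1 + sqrt(17)) / 4 or x = (-1 - sqrt(17)) / 4


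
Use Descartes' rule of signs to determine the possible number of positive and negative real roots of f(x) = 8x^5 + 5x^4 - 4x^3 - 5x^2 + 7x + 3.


Descartes' rule of signs:

For positive roots, count sign changes in f(x) = 8x^5 + 5x^4 - 4x^3 - 5x^2 + 7x + 3:
Signs of coefficients: +, +, -, -, +, +
Number of sign changes: 2
Possible positive real roots: 2, 0

For negative roots, examine f(-x) = -8x^5 + 5x^4 + 4x^3 - 5x^2 - 7x + 3:
Signs of coefficients: -, +, +, -, -, +
Number of sign changes: 3
Possible negative real roots: 3, 1

Positive roots: 2 or 0; Negative roots: 3 or 1


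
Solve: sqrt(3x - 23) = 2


Square both sides: 3x - 23 = 2^2 = 4
3x = 4 + 23 = 27
x = 9
Check: sqrt(3*9 - 23) = sqrt(4) = 2 ✓

x = 9


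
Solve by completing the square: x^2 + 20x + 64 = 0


Start: x^2 + 20x + 64 = 0
Move constant: x^2 + 20x = -64
Half of 20 is 10, squared is 100
Add 100 to both sides: x^2 + 20x + 100 = 36
(x + 10)^2 = 36
x + 10 = ±6
x = -10 + 6 = -4 or x = -10 - 6 = -16

x = -16, x = -4


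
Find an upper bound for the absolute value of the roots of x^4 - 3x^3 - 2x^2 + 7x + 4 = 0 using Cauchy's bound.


Cauchy's bound: all roots r satisfy |r| <= 1 + max(|a_i/a_n|) for i = 0,...,n-1
where a_n is the leading coefficient.

Coefficients: [1, -3, -2, 7, 4]
Leading coefficient a_n = 1
Ratios |a_i/a_n|: 3, 2, 7, 4
Maximum ratio: 7
Cauchy's bound: |r| <= 1 + 7 = 8

Upper bound = 8


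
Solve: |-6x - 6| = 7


An absolute value equation |expr| = 7 gives two cases:
Case 1: -6x - 6 = 7
  -6x = 13, so x = -13/6
Case 2: -6x - 6 = -7
  -6x = -1, so x = 1/6

x = -13/6, x = 1/6


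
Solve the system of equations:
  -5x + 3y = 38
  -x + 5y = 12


Using Cramer's rule:
Determinant D = (-5)(5) - (-1)(3) = -25 + 3 = -22
Dx = (38)(5) - (12)(3) = 190 - 36 = 154
Dy = (-5)(12) - (-1)(38) = -60 + 38 = -22
x = Dx/D = 154/-22 = -7
y = Dy/D = -22/-22 = 1

x = -7, y = 1


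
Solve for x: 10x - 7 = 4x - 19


Starting with: 10x - 7 = 4x - 19
Move all x terms to left: (10 - 4)x = -19 + 7
Simplify: 6x = -12
Divide both sides by 6: x = -2

x = -2


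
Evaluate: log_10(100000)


We need the exponent such that 10^? = 100000
10^5 = 100000
Therefore log_10(100000) = 5

5


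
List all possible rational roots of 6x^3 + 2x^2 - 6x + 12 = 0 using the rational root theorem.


Rational root theorem: possible roots are ±p/q where:
  p divides the constant term (12): p ∈ {1, 2, 3, 4, 6, 12}
  q divides the leading coefficient (6): q ∈ {1, 2, 3, 6}

All possible rational roots: -12, -6, -4, -3, -2, -3/2, -4/3, -1, -2/3, -1/2, -1/3, -1/6, 1/6, 1/3, 1/2, 2/3, 1, 4/3, 3/2, 2, 3, 4, 6, 12

-12, -6, -4, -3, -2, -3/2, -4/3, -1, -2/3, -1/2, -1/3, -1/6, 1/6, 1/3, 1/2, 2/3, 1, 4/3, 3/2, 2, 3, 4, 6, 12


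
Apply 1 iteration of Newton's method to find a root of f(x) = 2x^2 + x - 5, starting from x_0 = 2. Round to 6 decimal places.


Newton's method: x_(n+1) = x_n - f(x_n)/f'(x_n)
f(x) = 2x^2 + x - 5
f'(x) = 4x + 1

Iteration 1:
  f(2.000000) = 5.000000
  f'(2.000000) = 9.000000
  x_1 = 2.000000 - (5.000000)/(9.000000) = 1.444444

x_1 = 1.444444


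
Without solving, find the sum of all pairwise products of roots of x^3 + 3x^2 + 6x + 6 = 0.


By Vieta's formulas for x^3 + bx^2 + cx + d = 0:
  r1 + r2 + r3 = -b/a = -3
  r1*r2 + r1*r3 + r2*r3 = c/a = 6
  r1*r2*r3 = -d/a = -6


Sum of pairwise products = 6


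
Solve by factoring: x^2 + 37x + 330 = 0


We need two numbers that multiply to 330 and add to 37.
Those numbers are 15 and 22 (since 15 * 22 = 330 and 15 + 22 = 37).
So x^2 + 37x + 330 = (x + 15)(x + 22) = 0
Setting each factor to zero: x = -15 or x = -22

x = -22, x = -15


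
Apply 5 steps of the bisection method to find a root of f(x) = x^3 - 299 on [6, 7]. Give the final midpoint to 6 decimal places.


f(x) = x^3 - 299
f(6) = -83 < 0
f(7) = 44 > 0

Step 1: midpoint = (6.000000 + 7.000000)/2 = 6.500000
  f(6.500000) = -24.375000
  f(mid) < 0, so root is in [6.500000, 7.000000]

Step 2: midpoint = (6.500000 + 7.000000)/2 = 6.750000
  f(6.750000) = 8.546875
  f(mid) > 0, so root is in [6.500000, 6.750000]

Step 3: midpoint = (6.500000 + 6.750000)/2 = 6.625000
  f(6.625000) = -8.224609
  f(mid) < 0, so root is in [6.625000, 6.750000]

Step 4: midpoint = (6.625000 + 6.750000)/2 = 6.687500
  f(6.687500) = 0.082764
  f(mid) > 0, so root is in [6.625000, 6.687500]

Step 5: midpoint = (6.625000 + 6.687500)/2 = 6.656250
  f(6.656250) = -4.090424
  f(mid) < 0, so root is in [6.656250, 6.687500]

midpoint = 6.656250


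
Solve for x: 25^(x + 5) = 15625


Express both sides with the same base.
15625 = 25^3
Since the bases match, equate exponents: x + 5 = 3
So x = 3 - (5) = -2

x = -2


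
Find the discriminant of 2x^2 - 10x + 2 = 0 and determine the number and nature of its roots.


For ax^2 + bx + c = 0, discriminant D = b^2 - 4ac
Here a = 2, b = -10, c = 2
D = (-10)^2 - 4(2)(2) = 100 - 16 = 84

D = 84 > 0 but not a perfect square
The equation has 2 distinct real irrational roots.

Discriminant = 84, 2 distinct real irrational roots


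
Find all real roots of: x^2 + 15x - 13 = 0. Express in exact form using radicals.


Using the quadratic formula: x = (-b ± sqrt(b^2 - 4ac)) / (2a)
Here a = 1, b = 15, c = -13
Discriminant = b^2 - 4ac = 15^2 - 4(1)(-13) = 225 + 52 = 277
Since discriminant = 277 > 0, there are two real roots.
x = (-15 ± sqrt(277)) / 2
Numerically: x ≈ 0.8217 or x ≈ -15.8217

x = (-15 + sqrt(277)) / 2 or x = (-15 - sqrt(277)) / 2


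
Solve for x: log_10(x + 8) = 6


Convert to exponential form: x + 8 = 10^6 = 1000000
x = 1000000 - 8 = 999992
Check: log_10(999992 + 8) = log_10(1000000) = log_10(1000000) = 6 ✓

x = 999992


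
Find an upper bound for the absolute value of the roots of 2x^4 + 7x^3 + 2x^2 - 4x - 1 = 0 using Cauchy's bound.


Cauchy's bound: all roots r satisfy |r| <= 1 + max(|a_i/a_n|) for i = 0,...,n-1
where a_n is the leading coefficient.

Coefficients: [2, 7, 2, -4, -1]
Leading coefficient a_n = 2
Ratios |a_i/a_n|: 7/2, 1, 2, 1/2
Maximum ratio: 7/2
Cauchy's bound: |r| <= 1 + 7/2 = 9/2

Upper bound = 9/2


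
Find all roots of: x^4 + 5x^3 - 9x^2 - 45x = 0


The constant term is 0, so x = 0 is a root. Factor out x:
  x^3 + 5x^2 - 9x - 45 = 0
Let p(x) = x^3 + 5x^2 - 9x - 45. By the rational root theorem (leading coefficient 1), any rational root is an integer divisor of 45: try ±1, ±2, ... in turn.
Test x = 1: value = -48 ≠ 0.
Test x = -1: value = -32 ≠ 0.
Test x = 3: value = 0 ✓, so (x - 3) is a factor.
Synthetic division by (x - 3): bring down 1; 1(3) + 5 = 8; 8(3) - 9 = 15; 15(3) - 45 = 0 → quotient x^2 + 8x + 15, remainder 0.
Solve the quadratic x^2 + 8x + 15 = 0: discriminant = 8^2 - 4(1)(15) = 64 - 60 = 4.
sqrt(4) = 2, so x = (-8 ± 2)/2: x = -3 or x = -5.
Collecting all roots found:

x = -5, x = -3, x = 0, x = 3


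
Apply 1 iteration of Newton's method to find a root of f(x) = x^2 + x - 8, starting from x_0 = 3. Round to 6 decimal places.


Newton's method: x_(n+1) = x_n - f(x_n)/f'(x_n)
f(x) = x^2 + x - 8
f'(x) = 2x + 1

Iteration 1:
  f(3.000000) = 4.000000
  f'(3.000000) = 7.000000
  x_1 = 3.000000 - (4.000000)/(7.000000) = 2.428571

x_1 = 2.428571


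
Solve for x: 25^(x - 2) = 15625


Express both sides with the same base.
15625 = 25^3
Since the bases match, equate exponents: x - 2 = 3
So x = 3 - (-2) = 5

x = 5


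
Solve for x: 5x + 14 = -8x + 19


Starting with: 5x + 14 = -8x + 19
Move all x terms to left: (5 + 8)x = 19 - 14
Simplify: 13x = 5
Divide both sides by 13: x = 5/13

x = 5/13


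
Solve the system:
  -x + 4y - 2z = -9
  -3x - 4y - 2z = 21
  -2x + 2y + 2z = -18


Using Cramer's rule. Expand each determinant along the first row.
D  = (-1)*[(-4)*2 - (-2)*2] - 4*[(-3)*2 - (-2)*(-2)] + (-2)*[(-3)*2 - (-4)*(-2)]
  = (-1)*(-4) - 4*(-10) + (-2)*(-14) = 72
Dx = (-9)*[(-4)*2 - (-2)*2] - 4*[21*2 - (-2)*(-18)] + (-2)*[21*2 - (-4)*(-18)]
  = (-9)*(-4) - 4*(6) + (-2)*(-30) = 72
Dy = (-1)*[21*2 - (-2)*(-18)] - (-9)*[(-3)*2 - (-2)*(-2)] + (-2)*[(-3)*(-18) - 21*(-2)]
  = (-1)*(6) - (-9)*(-10) + (-2)*(96) = -288
Dz = (-1)*[(-4)*(-18) - 21*2] - 4*[(-3)*(-18) - 21*(-2)] + (-9)*[(-3)*2 - (-4)*(-2)]
  = (-1)*(30) - 4*(96) + (-9)*(-14) = -288
x = Dx/D = 72/72 = 1, y = Dy/D = -288/72 = -4, z = Dz/D = -288/72 = -4
Check eq1: (-1)(1) + (4)(-4) + (-2)(-4) = -9 = -9 ✓
Check eq2: (-3)(1) + (-4)(-4) + (-2)(-4) = 21 = 21 ✓
Check eq3: (-2)(1) + (2)(-4) + (2)(-4) = -18 = -18 ✓

x = 1, y = -4, z = -4


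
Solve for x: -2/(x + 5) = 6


Multiply both sides by (x + 5): -2 = 6(x + 5)
Distribute: -2 = 6x + 30
6x = -2 - 30 = -32
x = -16/3

x = -16/3


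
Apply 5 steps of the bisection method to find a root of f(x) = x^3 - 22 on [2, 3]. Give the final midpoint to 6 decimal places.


f(x) = x^3 - 22
f(2) = -14 < 0
f(3) = 5 > 0

Step 1: midpoint = (2.000000 + 3.000000)/2 = 2.500000
  f(2.500000) = -6.375000
  f(mid) < 0, so root is in [2.500000, 3.000000]

Step 2: midpoint = (2.500000 + 3.000000)/2 = 2.750000
  f(2.750000) = -1.203125
  f(mid) < 0, so root is in [2.750000, 3.000000]

Step 3: midpoint = (2.750000 + 3.000000)/2 = 2.875000
  f(2.875000) = 1.763672
  f(mid) > 0, so root is in [2.750000, 2.875000]

Step 4: midpoint = (2.750000 + 2.875000)/2 = 2.812500
  f(2.812500) = 0.247314
  f(mid) > 0, so root is in [2.750000, 2.812500]

Step 5: midpoint = (2.750000 + 2.812500)/2 = 2.781250
  f(2.781250) = -0.486053
  f(mid) < 0, so root is in [2.781250, 2.812500]

midpoint = 2.781250


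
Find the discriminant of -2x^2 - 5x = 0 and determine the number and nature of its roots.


For ax^2 + bx + c = 0, discriminant D = b^2 - 4ac
Here a = -2, b = -5, c = 0
D = (-5)^2 - 4(-2)(0) = 25 - 0 = 25

D = 25 > 0 and is a perfect square (sqrt = 5)
The equation has 2 distinct real rational roots.

Discriminant = 25, 2 distinct real rational roots


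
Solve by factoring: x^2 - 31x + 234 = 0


We need two numbers that multiply to 234 and add to -31.
Those numbers are -18 and -13 (since (-18) * (-13) = 234 and (-18) + (-13) = -31).
So x^2 - 31x + 234 = (x - 18)(x - 13) = 0
Setting each factor to zero: x = 18 or x = 13

x = 13, x = 18


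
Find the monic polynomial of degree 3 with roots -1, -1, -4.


A monic polynomial with roots -1, -1, -4 is:
p(x) = (x + 1)(x + 1)(x + 4)
After multiplying by (x + 1): x + 1
After multiplying by (x + 1): x^2 + 2x + 1
After multiplying by (x + 4): x^3 + 6x^2 + 9x + 4

x^3 + 6x^2 + 9x + 4


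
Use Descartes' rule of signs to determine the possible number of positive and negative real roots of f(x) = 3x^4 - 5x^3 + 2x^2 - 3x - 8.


Descartes' rule of signs:

For positive roots, count sign changes in f(x) = 3x^4 - 5x^3 + 2x^2 - 3x - 8:
Signs of coefficients: +, -, +, -, -
Number of sign changes: 3
Possible positive real roots: 3, 1

For negative roots, examine f(-x) = 3x^4 + 5x^3 + 2x^2 + 3x - 8:
Signs of coefficients: +, +, +, +, -
Number of sign changes: 1
Possible negative real roots: 1

Positive roots: 3 or 1; Negative roots: 1


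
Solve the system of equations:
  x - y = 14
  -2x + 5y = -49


Using Cramer's rule:
Determinant D = (1)(5) - (-2)(-1) = 5 - 2 = 3
Dx = (14)(5) - (-49)(-1) = 70 - 49 = 21
Dy = (1)(-49) - (-2)(14) = -49 + 28 = -21
x = Dx/D = 21/3 = 7
y = Dy/D = -21/3 = -7

x = 7, y = -7


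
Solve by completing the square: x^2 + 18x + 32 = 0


Start: x^2 + 18x + 32 = 0
Move constant: x^2 + 18x = -32
Half of 18 is 9, squared is 81
Add 81 to both sides: x^2 + 18x + 81 = 49
(x + 9)^2 = 49
x + 9 = ±7
x = -9 + 7 = -2 or x = -9 - 7 = -16

x = -16, x = -2


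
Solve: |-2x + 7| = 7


An absolute value equation |expr| = 7 gives two cases:
Case 1: -2x + 7 = 7
  -2x = 0, so x = 0
Case 2: -2x + 7 = -7
  -2x = -14, so x = 7

x = 0, x = 7


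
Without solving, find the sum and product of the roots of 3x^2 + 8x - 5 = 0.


By Vieta's formulas for ax^2 + bx + c = 0:
  Sum of roots = -b/a
  Product of roots = c/a

Here a = 3, b = 8, c = -5
Sum = -(8)/3 = -8/3
Product = -5/3 = -5/3

Sum = -8/3, Product = -5/3


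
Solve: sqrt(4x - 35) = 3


Square both sides: 4x - 35 = 3^2 = 9
4x = 9 + 35 = 44
x = 11
Check: sqrt(4*11 - 35) = sqrt(9) = 3 ✓

x = 11


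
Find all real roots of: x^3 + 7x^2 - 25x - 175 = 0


Let p(x) = x^3 + 7x^2 - 25x - 175. By the rational root theorem (leading coefficient 1), any rational root is an integer divisor of 175: try ±1, ±2, ... in turn.
Test x = 1: value = -192 ≠ 0.
Test x = -1: value = -144 ≠ 0.
Test x = 5: value = 0 ✓, so (x - 5) is a factor.
Synthetic division by (x - 5): bring down 1; 1(5) + 7 = 12; 12(5) - 25 = 35; 35(5) - 175 = 0 → quotient x^2 + 12x + 35, remainder 0.
Solve the quadratic x^2 + 12x + 35 = 0: discriminant = 12^2 - 4(1)(35) = 144 - 140 = 4.
sqrt(4) = 2, so x = (-12 ± 2)/2: x = -5 or x = -7.

x = -7, x = -5, x = 5


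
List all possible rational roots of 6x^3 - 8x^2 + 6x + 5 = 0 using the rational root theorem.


Rational root theorem: possible roots are ±p/q where:
  p divides the constant term (5): p ∈ {1, 5}
  q divides the leading coefficient (6): q ∈ {1, 2, 3, 6}

All possible rational roots: -5, -5/2, -5/3, -1, -5/6, -1/2, -1/3, -1/6, 1/6, 1/3, 1/2, 5/6, 1, 5/3, 5/2, 5

-5, -5/2, -5/3, -1, -5/6, -1/2, -1/3, -1/6, 1/6, 1/3, 1/2, 5/6, 1, 5/3, 5/2, 5


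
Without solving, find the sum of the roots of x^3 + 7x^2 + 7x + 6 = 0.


By Vieta's formulas for x^3 + bx^2 + cx + d = 0:
  r1 + r2 + r3 = -b/a = -7
  r1*r2 + r1*r3 + r2*r3 = c/a = 7
  r1*r2*r3 = -d/a = -6


Sum = -7


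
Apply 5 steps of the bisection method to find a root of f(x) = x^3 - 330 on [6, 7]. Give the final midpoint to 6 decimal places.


f(x) = x^3 - 330
f(6) = -114 < 0
f(7) = 13 > 0

Step 1: midpoint = (6.000000 + 7.000000)/2 = 6.500000
  f(6.500000) = -55.375000
  f(mid) < 0, so root is in [6.500000, 7.000000]

Step 2: midpoint = (6.500000 + 7.000000)/2 = 6.750000
  f(6.750000) = -22.453125
  f(mid) < 0, so root is in [6.750000, 7.000000]

Step 3: midpoint = (6.750000 + 7.000000)/2 = 6.875000
  f(6.875000) = -5.048828
  f(mid) < 0, so root is in [6.875000, 7.000000]

Step 4: midpoint = (6.875000 + 7.000000)/2 = 6.937500
  f(6.937500) = 3.894287
  f(mid) > 0, so root is in [6.875000, 6.937500]

Step 5: midpoint = (6.875000 + 6.937500)/2 = 6.906250
  f(6.906250) = -0.597504
  f(mid) < 0, so root is in [6.906250, 6.937500]

midpoint = 6.906250


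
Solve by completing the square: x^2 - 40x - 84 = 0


Start: x^2 - 40x - 84 = 0
Move constant: x^2 - 40x = 84
Half of -40 is -20, squared is 400
Add 400 to both sides: x^2 - 40x + 400 = 484
(x - 20)^2 = 484
x - 20 = ±22
x = 20 + 22 = 42 or x = 20 - 22 = -2

x = -2, x = 42


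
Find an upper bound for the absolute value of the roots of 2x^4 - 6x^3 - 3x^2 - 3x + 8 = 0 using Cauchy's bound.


Cauchy's bound: all roots r satisfy |r| <= 1 + max(|a_i/a_n|) for i = 0,...,n-1
where a_n is the leading coefficient.

Coefficients: [2, -6, -3, -3, 8]
Leading coefficient a_n = 2
Ratios |a_i/a_n|: 3, 3/2, 3/2, 4
Maximum ratio: 4
Cauchy's bound: |r| <= 1 + 4 = 5

Upper bound = 5


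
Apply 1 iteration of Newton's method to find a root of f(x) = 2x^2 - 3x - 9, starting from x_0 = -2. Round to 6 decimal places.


Newton's method: x_(n+1) = x_n - f(x_n)/f'(x_n)
f(x) = 2x^2 - 3x - 9
f'(x) = 4x - 3

Iteration 1:
  f(-2.000000) = 5.000000
  f'(-2.000000) = -11.000000
  x_1 = -2.000000 - (5.000000)/(-11.000000) = -1.545455

x_1 = -1.545455


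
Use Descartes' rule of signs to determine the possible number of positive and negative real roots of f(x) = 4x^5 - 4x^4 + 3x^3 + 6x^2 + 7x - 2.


Descartes' rule of signs:

For positive roots, count sign changes in f(x) = 4x^5 - 4x^4 + 3x^3 + 6x^2 + 7x - 2:
Signs of coefficients: +, -, +, +, +, -
Number of sign changes: 3
Possible positive real roots: 3, 1

For negative roots, examine f(-x) = -4x^5 - 4x^4 - 3x^3 + 6x^2 - 7x - 2:
Signs of coefficients: -, -, -, +, -, -
Number of sign changes: 2
Possible negative real roots: 2, 0

Positive roots: 3 or 1; Negative roots: 2 or 0


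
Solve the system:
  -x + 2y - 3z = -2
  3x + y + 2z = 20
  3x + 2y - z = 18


Using Cramer's rule. Expand each determinant along the first row.
D  = (-1)*[1*(-1) - 2*2] - 2*[3*(-1) - 2*3] + (-3)*[3*2 - 1*3]
  = (-1)*(-5) - 2*(-9) + (-3)*(3) = 14
Dx = (-2)*[1*(-1) - 2*2] - 2*[20*(-1) - 2*18] + (-3)*[20*2 - 1*18]
  = (-2)*(-5) - 2*(-56) + (-3)*(22) = 56
Dy = (-1)*[20*(-1) - 2*18] - (-2)*[3*(-1) - 2*3] + (-3)*[3*18 - 20*3]
  = (-1)*(-56) - (-2)*(-9) + (-3)*(-6) = 56
Dz = (-1)*[1*18 - 20*2] - 2*[3*18 - 20*3] + (-2)*[3*2 - 1*3]
  = (-1)*(-22) - 2*(-6) + (-2)*(3) = 28
x = Dx/D = 56/14 = 4, y = Dy/D = 56/14 = 4, z = Dz/D = 28/14 = 2
Check eq1: (-1)(4) + (2)(4) + (-3)(2) = -2 = -2 ✓
Check eq2: (3)(4) + (1)(4) + (2)(2) = 20 = 20 ✓
Check eq3: (3)(4) + (2)(4) + (-1)(2) = 18 = 18 ✓

x = 4, y = 4, z = 2


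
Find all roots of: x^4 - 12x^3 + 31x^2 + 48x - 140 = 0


Let p(x) = x^4 - 12x^3 + 31x^2 + 48x - 140. By the rational root theorem (leading coefficient 1), any rational root is an integer divisor of 140: try ±1, ±2, ... in turn.
Test x = 1: value = -72 ≠ 0.
Test x = -1: value = -144 ≠ 0.
Test x = 2: value = 0 ✓, so (x - 2) is a factor.
Synthetic division by (x - 2): bring down 1; 1(2) - 12 = -10; (-10)(2) + 31 = 11; 11(2) + 48 = 70; 70(2) - 140 = 0 → quotient x^3 - 10x^2 + 11x + 70, remainder 0.
Continue with the quotient x^3 - 10x^2 + 11x + 70 (candidates must divide 70; re-test x = 2 first in case it repeats).
Test x = 2: value = 60 ≠ 0.
Test x = -2: value = 0 ✓, so (x + 2) is a factor.
Synthetic division by (x + 2): bring down 1; 1(-2) - 10 = -12; (-12)(-2) + 11 = 35; 35(-2) + 70 = 0 → quotient x^2 - 12x + 35, remainder 0.
Solve the quadratic x^2 - 12x + 35 = 0: discriminant = (-12)^2 - 4(1)(35) = 144 - 140 = 4.
sqrt(4) = 2, so x = (12 ± 2)/2: x = 7 or x = 5.
Collecting all roots found:

x = -2, x = 2, x = 5, x = 7


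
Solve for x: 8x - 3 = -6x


Starting with: 8x - 3 = -6x
Move all x terms to left: (8 + 6)x = 0 + 3
Simplify: 14x = 3
Divide both sides by 14: x = 3/14

x = 3/14


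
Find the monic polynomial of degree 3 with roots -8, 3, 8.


A monic polynomial with roots -8, 3, 8 is:
p(x) = (x + 8)(x - 3)(x - 8)
After multiplying by (x + 8): x + 8
After multiplying by (x - 3): x^2 + 5x - 24
After multiplying by (x - 8): x^3 - 3x^2 - 64x + 192

x^3 - 3x^2 - 64x + 192


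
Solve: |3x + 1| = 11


An absolute value equation |expr| = 11 gives two cases:
Case 1: 3x + 1 = 11
  3x = 10, so x = 10/3
Case 2: 3x + 1 = -11
  3x = -12, so x = -4

x = -4, x = 10/3


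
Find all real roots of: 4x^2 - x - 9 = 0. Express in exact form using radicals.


Using the quadratic formula: x = (-b ± sqrt(b^2 - 4ac)) / (2a)
Here a = 4, b = -1, c = -9
Discriminant = b^2 - 4ac = (-1)^2 - 4(4)(-9) = 1 + 144 = 145
Since discriminant = 145 > 0, there are two real roots.
x = (1 ± sqrt(145)) / 8
Numerically: x ≈ 1.6302 or x ≈ -1.3802

x = (1 + sqrt(145)) / 8 or x = (1 - sqrt(145)) / 8


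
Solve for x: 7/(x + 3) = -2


Multiply both sides by (x + 3): 7 = -2(x + 3)
Distribute: 7 = -2x - 6
-2x = 7 + 6 = 13
x = -13/2

x = -13/2


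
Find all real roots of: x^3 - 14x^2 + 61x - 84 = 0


Let p(x) = x^3 - 14x^2 + 61x - 84. By the rational root theorem (leading coefficient 1), any rational root is an integer divisor of 84: try ±1, ±2, ... in turn.
Test x = 1: value = -36 ≠ 0.
Test x = -1: value = -160 ≠ 0.
Test x = 2: value = -10 ≠ 0.
Test x = -2: value = -270 ≠ 0.
Test x = 3: value = 0 ✓, so (x - 3) is a factor.
Synthetic division by (x - 3): bring down 1; 1(3) - 14 = -11; (-11)(3) + 61 = 28; 28(3) - 84 = 0 → quotient x^2 - 11x + 28, remainder 0.
Solve the quadratic x^2 - 11x + 28 = 0: discriminant = (-11)^2 - 4(1)(28) = 121 - 112 = 9.
sqrt(9) = 3, so x = (11 ± 3)/2: x = 7 or x = 4.

x = 3, x = 4, x = 7


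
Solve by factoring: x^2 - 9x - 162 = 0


We need two numbers that multiply to -162 and add to -9.
Those numbers are -18 and 9 (since (-18) * 9 = -162 and (-18) + 9 = -9).
So x^2 - 9x - 162 = (x - 18)(x + 9) = 0
Setting each factor to zero: x = 18 or x = -9

x = -9, x = 18


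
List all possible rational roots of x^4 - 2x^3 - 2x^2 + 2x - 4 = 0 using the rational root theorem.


Rational root theorem: possible roots are ±p/q where:
  p divides the constant term (-4): p ∈ {1, 2, 4}
  q divides the leading coefficient (1): q ∈ {1}

All possible rational roots: -4, -2, -1, 1, 2, 4

-4, -2, -1, 1, 2, 4


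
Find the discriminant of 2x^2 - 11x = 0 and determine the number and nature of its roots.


For ax^2 + bx + c = 0, discriminant D = b^2 - 4ac
Here a = 2, b = -11, c = 0
D = (-11)^2 - 4(2)(0) = 121 - 0 = 121

D = 121 > 0 and is a perfect square (sqrt = 11)
The equation has 2 distinct real rational roots.

Discriminant = 121, 2 distinct real rational roots


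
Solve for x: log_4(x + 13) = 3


Convert to exponential form: x + 13 = 4^3 = 64
x = 64 - 13 = 51
Check: log_4(51 + 13) = log_4(64) = log_4(64) = 3 ✓

x = 51


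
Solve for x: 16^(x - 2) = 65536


Express both sides with the same base.
65536 = 16^4
Since the bases match, equate exponents: x - 2 = 4
So x = 4 - (-2) = 6

x = 6


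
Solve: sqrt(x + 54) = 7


Square both sides: x + 54 = 7^2 = 49
x = 49 - 54 = -5
x = -5
Check: sqrt(1*(-5) + 54) = sqrt(49) = 7 ✓

x = -5


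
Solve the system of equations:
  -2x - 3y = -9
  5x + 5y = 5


Using Cramer's rule:
Determinant D = (-2)(5) - (5)(-3) = -10 + 15 = 5
Dx = (-9)(5) - (5)(-3) = -45 + 15 = -30
Dy = (-2)(5) - (5)(-9) = -10 + 45 = 35
x = Dx/D = -30/5 = -6
y = Dy/D = 35/5 = 7

x = -6, y = 7


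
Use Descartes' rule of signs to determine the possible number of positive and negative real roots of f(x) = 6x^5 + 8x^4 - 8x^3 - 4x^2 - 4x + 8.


Descartes' rule of signs:

For positive roots, count sign changes in f(x) = 6x^5 + 8x^4 - 8x^3 - 4x^2 - 4x + 8:
Signs of coefficients: +, +, -, -, -, +
Number of sign changes: 2
Possible positive real roots: 2, 0

For negative roots, examine f(-x) = -6x^5 + 8x^4 + 8x^3 - 4x^2 + 4x + 8:
Signs of coefficients: -, +, +, -, +, +
Number of sign changes: 3
Possible negative real roots: 3, 1

Positive roots: 2 or 0; Negative roots: 3 or 1


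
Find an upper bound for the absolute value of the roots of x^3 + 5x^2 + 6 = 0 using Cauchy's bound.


Cauchy's bound: all roots r satisfy |r| <= 1 + max(|a_i/a_n|) for i = 0,...,n-1
where a_n is the leading coefficient.

Coefficients: [1, 5, 0, 6]
Leading coefficient a_n = 1
Ratios |a_i/a_n|: 5, 0, 6
Maximum ratio: 6
Cauchy's bound: |r| <= 1 + 6 = 7

Upper bound = 7
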